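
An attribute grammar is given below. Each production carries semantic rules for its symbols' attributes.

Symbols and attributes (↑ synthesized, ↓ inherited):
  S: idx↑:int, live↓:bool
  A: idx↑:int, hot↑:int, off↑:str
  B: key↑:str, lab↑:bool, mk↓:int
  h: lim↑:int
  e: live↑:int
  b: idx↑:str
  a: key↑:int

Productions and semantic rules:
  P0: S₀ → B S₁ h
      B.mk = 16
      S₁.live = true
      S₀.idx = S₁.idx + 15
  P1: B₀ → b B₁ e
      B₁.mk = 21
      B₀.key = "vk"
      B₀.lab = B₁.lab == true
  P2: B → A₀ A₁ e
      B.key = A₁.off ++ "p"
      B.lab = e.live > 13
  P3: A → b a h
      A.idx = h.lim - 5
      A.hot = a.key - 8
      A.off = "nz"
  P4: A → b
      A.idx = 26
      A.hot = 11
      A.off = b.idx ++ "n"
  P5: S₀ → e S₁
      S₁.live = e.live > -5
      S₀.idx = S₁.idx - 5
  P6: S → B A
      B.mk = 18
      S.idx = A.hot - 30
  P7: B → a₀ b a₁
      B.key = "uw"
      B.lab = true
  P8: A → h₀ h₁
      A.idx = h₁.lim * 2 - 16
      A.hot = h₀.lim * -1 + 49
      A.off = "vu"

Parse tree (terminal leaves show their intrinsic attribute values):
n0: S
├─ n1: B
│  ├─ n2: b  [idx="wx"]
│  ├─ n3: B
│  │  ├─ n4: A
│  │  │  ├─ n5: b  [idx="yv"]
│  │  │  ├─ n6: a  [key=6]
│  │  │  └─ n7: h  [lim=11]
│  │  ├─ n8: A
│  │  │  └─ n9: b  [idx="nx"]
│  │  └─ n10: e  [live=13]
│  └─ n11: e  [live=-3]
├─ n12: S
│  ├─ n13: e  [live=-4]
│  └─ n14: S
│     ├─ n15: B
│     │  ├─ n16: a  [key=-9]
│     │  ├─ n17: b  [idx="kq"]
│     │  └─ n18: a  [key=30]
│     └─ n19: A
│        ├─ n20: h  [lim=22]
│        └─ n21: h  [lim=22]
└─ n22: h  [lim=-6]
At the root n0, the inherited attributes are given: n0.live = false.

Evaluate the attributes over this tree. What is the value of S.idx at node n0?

1. n0.live = false  [given at root]
2. n1.mk = 16  [16]
3. n2.idx = "wx"  [terminal]
4. n3.mk = 21  [21]
5. n5.idx = "yv"  [terminal]
6. n6.key = 6  [terminal]
7. n7.lim = 11  [terminal]
8. n4.idx = 6  [h.lim - 5]
9. n4.hot = -2  [a.key - 8]
10. n4.off = "nz"  ["nz"]
11. n9.idx = "nx"  [terminal]
12. n8.idx = 26  [26]
13. n8.hot = 11  [11]
14. n8.off = "nxn"  [b.idx ++ "n"]
15. n10.live = 13  [terminal]
16. n3.key = "nxnp"  [A₁.off ++ "p"]
17. n3.lab = false  [e.live > 13]
18. n11.live = -3  [terminal]
19. n1.key = "vk"  ["vk"]
20. n1.lab = false  [B₁.lab == true]
21. n12.live = true  [true]
22. n13.live = -4  [terminal]
23. n14.live = true  [e.live > -5]
24. n15.mk = 18  [18]
25. n16.key = -9  [terminal]
26. n17.idx = "kq"  [terminal]
27. n18.key = 30  [terminal]
28. n15.key = "uw"  ["uw"]
29. n15.lab = true  [true]
30. n20.lim = 22  [terminal]
31. n21.lim = 22  [terminal]
32. n19.idx = 28  [h₁.lim * 2 - 16]
33. n19.hot = 27  [h₀.lim * -1 + 49]
34. n19.off = "vu"  ["vu"]
35. n14.idx = -3  [A.hot - 30]
36. n12.idx = -8  [S₁.idx - 5]
37. n22.lim = -6  [terminal]
38. n0.idx = 7  [S₁.idx + 15]

7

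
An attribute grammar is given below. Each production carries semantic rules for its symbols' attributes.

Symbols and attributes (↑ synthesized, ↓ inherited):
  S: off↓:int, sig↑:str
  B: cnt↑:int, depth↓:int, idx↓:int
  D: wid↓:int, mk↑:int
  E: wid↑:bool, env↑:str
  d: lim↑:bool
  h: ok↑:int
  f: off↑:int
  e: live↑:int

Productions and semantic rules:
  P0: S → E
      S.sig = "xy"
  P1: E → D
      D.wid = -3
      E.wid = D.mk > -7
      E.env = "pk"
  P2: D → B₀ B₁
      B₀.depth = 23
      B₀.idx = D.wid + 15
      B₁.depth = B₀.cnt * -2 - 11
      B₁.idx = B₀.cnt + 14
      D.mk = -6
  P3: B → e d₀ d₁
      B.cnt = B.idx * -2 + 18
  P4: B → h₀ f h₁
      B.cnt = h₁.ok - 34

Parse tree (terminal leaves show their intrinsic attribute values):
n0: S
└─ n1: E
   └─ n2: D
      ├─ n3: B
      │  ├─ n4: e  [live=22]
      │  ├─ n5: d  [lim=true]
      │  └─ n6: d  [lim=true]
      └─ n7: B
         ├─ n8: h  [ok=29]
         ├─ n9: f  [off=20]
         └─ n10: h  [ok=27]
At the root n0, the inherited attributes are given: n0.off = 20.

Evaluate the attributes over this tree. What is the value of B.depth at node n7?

1. n0.off = 20  [given at root]
2. n2.wid = -3  [-3]
3. n3.depth = 23  [23]
4. n3.idx = 12  [D.wid + 15]
5. n4.live = 22  [terminal]
6. n5.lim = true  [terminal]
7. n6.lim = true  [terminal]
8. n3.cnt = -6  [B.idx * -2 + 18]
9. n7.depth = 1  [B₀.cnt * -2 - 11]
10. n7.idx = 8  [B₀.cnt + 14]
11. n8.ok = 29  [terminal]
12. n9.off = 20  [terminal]
13. n10.ok = 27  [terminal]
14. n7.cnt = -7  [h₁.ok - 34]
15. n2.mk = -6  [-6]
16. n1.wid = true  [D.mk > -7]
17. n1.env = "pk"  ["pk"]
18. n0.sig = "xy"  ["xy"]

1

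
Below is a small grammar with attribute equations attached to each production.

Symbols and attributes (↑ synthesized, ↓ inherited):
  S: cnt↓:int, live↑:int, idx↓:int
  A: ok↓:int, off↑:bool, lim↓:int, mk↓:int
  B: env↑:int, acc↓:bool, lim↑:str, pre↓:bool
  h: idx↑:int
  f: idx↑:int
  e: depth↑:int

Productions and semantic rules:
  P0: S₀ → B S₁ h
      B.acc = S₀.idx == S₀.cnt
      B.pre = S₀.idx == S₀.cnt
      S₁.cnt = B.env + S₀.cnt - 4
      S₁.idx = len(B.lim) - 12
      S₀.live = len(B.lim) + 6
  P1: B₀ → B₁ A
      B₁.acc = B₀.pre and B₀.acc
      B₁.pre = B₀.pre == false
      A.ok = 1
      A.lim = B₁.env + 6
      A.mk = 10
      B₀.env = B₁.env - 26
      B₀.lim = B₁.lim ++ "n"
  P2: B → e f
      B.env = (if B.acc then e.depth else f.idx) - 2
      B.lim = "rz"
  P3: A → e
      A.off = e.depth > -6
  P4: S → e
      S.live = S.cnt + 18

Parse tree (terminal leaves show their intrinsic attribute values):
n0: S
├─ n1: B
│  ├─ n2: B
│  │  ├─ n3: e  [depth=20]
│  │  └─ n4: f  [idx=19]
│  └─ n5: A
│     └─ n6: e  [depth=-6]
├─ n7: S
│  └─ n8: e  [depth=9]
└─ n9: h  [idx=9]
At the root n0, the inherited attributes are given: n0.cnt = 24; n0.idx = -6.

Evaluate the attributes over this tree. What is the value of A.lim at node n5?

23

1. n0.cnt = 24  [given at root]
2. n0.idx = -6  [given at root]
3. n1.acc = false  [S₀.idx == S₀.cnt]
4. n1.pre = false  [S₀.idx == S₀.cnt]
5. n2.acc = false  [B₀.pre and B₀.acc]
6. n2.pre = true  [B₀.pre == false]
7. n3.depth = 20  [terminal]
8. n4.idx = 19  [terminal]
9. n2.env = 17  [(if B.acc then e.depth else f.idx) - 2]
10. n2.lim = "rz"  ["rz"]
11. n5.ok = 1  [1]
12. n5.lim = 23  [B₁.env + 6]
13. n5.mk = 10  [10]
14. n6.depth = -6  [terminal]
15. n5.off = false  [e.depth > -6]
16. n1.env = -9  [B₁.env - 26]
17. n1.lim = "rzn"  [B₁.lim ++ "n"]
18. n7.cnt = 11  [B.env + S₀.cnt - 4]
19. n7.idx = -9  [len(B.lim) - 12]
20. n8.depth = 9  [terminal]
21. n7.live = 29  [S.cnt + 18]
22. n9.idx = 9  [terminal]
23. n0.live = 9  [len(B.lim) + 6]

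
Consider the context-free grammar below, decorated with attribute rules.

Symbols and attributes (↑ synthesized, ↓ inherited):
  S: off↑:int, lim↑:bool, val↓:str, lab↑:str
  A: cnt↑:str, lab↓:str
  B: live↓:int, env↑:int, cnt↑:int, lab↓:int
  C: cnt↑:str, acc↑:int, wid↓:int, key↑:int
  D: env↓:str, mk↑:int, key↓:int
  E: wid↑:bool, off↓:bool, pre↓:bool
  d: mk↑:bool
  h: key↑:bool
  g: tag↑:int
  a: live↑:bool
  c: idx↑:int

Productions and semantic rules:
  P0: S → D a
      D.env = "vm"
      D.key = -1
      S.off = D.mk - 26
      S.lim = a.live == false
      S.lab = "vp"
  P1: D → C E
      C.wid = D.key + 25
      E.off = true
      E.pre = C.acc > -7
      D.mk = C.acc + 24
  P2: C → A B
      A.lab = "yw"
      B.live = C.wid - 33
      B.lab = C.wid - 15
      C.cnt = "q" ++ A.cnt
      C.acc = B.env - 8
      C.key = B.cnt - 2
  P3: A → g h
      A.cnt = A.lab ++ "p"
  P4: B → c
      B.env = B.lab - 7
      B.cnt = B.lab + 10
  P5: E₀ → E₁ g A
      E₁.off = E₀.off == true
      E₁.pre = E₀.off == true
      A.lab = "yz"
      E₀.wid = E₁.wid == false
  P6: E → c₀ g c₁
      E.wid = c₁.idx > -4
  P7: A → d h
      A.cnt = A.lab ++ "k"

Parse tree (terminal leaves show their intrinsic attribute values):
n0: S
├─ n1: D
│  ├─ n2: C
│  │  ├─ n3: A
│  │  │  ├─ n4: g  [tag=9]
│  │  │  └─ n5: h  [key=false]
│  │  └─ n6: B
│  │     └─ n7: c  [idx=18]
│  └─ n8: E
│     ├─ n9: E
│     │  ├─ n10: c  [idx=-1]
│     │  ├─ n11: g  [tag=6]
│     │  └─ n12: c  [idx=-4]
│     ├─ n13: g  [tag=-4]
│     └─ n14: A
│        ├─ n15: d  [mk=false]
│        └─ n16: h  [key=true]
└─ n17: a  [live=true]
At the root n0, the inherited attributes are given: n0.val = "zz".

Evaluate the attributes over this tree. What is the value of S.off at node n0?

1. n0.val = "zz"  [given at root]
2. n1.env = "vm"  ["vm"]
3. n1.key = -1  [-1]
4. n2.wid = 24  [D.key + 25]
5. n3.lab = "yw"  ["yw"]
6. n4.tag = 9  [terminal]
7. n5.key = false  [terminal]
8. n3.cnt = "ywp"  [A.lab ++ "p"]
9. n6.live = -9  [C.wid - 33]
10. n6.lab = 9  [C.wid - 15]
11. n7.idx = 18  [terminal]
12. n6.env = 2  [B.lab - 7]
13. n6.cnt = 19  [B.lab + 10]
14. n2.cnt = "qywp"  ["q" ++ A.cnt]
15. n2.acc = -6  [B.env - 8]
16. n2.key = 17  [B.cnt - 2]
17. n8.off = true  [true]
18. n8.pre = true  [C.acc > -7]
19. n9.off = true  [E₀.off == true]
20. n9.pre = true  [E₀.off == true]
21. n10.idx = -1  [terminal]
22. n11.tag = 6  [terminal]
23. n12.idx = -4  [terminal]
24. n9.wid = false  [c₁.idx > -4]
25. n13.tag = -4  [terminal]
26. n14.lab = "yz"  ["yz"]
27. n15.mk = false  [terminal]
28. n16.key = true  [terminal]
29. n14.cnt = "yzk"  [A.lab ++ "k"]
30. n8.wid = true  [E₁.wid == false]
31. n1.mk = 18  [C.acc + 24]
32. n17.live = true  [terminal]
33. n0.off = -8  [D.mk - 26]
34. n0.lim = false  [a.live == false]
35. n0.lab = "vp"  ["vp"]

-8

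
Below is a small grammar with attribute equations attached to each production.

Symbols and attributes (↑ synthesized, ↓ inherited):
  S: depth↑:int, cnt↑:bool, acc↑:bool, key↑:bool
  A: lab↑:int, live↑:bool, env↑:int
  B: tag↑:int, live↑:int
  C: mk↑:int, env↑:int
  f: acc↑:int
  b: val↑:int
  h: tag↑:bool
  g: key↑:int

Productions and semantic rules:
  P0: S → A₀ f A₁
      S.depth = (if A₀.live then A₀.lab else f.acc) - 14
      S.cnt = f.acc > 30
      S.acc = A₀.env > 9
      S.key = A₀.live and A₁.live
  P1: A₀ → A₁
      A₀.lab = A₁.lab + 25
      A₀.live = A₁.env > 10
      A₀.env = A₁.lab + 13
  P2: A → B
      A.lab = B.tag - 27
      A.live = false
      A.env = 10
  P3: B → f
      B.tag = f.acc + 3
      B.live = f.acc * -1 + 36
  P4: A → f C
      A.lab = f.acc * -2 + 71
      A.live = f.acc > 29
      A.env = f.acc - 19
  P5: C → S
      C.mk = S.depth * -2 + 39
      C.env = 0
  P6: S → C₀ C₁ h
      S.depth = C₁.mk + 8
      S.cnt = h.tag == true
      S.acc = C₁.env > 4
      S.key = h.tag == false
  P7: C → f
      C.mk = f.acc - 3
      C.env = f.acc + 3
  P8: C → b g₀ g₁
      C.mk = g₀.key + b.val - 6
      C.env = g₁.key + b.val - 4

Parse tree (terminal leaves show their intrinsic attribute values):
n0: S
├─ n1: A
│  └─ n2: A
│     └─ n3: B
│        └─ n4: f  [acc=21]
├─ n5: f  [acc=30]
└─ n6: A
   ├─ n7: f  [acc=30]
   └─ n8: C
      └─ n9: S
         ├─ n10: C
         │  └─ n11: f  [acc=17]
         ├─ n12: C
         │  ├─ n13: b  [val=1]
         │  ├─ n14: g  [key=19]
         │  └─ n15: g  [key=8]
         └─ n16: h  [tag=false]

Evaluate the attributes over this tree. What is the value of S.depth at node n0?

16

1. n4.acc = 21  [terminal]
2. n3.tag = 24  [f.acc + 3]
3. n3.live = 15  [f.acc * -1 + 36]
4. n2.lab = -3  [B.tag - 27]
5. n2.live = false  [false]
6. n2.env = 10  [10]
7. n1.lab = 22  [A₁.lab + 25]
8. n1.live = false  [A₁.env > 10]
9. n1.env = 10  [A₁.lab + 13]
10. n5.acc = 30  [terminal]
11. n7.acc = 30  [terminal]
12. n11.acc = 17  [terminal]
13. n10.mk = 14  [f.acc - 3]
14. n10.env = 20  [f.acc + 3]
15. n13.val = 1  [terminal]
16. n14.key = 19  [terminal]
17. n15.key = 8  [terminal]
18. n12.mk = 14  [g₀.key + b.val - 6]
19. n12.env = 5  [g₁.key + b.val - 4]
20. n16.tag = false  [terminal]
21. n9.depth = 22  [C₁.mk + 8]
22. n9.cnt = false  [h.tag == true]
23. n9.acc = true  [C₁.env > 4]
24. n9.key = true  [h.tag == false]
25. n8.mk = -5  [S.depth * -2 + 39]
26. n8.env = 0  [0]
27. n6.lab = 11  [f.acc * -2 + 71]
28. n6.live = true  [f.acc > 29]
29. n6.env = 11  [f.acc - 19]
30. n0.depth = 16  [(if A₀.live then A₀.lab else f.acc) - 14]
31. n0.cnt = false  [f.acc > 30]
32. n0.acc = true  [A₀.env > 9]
33. n0.key = false  [A₀.live and A₁.live]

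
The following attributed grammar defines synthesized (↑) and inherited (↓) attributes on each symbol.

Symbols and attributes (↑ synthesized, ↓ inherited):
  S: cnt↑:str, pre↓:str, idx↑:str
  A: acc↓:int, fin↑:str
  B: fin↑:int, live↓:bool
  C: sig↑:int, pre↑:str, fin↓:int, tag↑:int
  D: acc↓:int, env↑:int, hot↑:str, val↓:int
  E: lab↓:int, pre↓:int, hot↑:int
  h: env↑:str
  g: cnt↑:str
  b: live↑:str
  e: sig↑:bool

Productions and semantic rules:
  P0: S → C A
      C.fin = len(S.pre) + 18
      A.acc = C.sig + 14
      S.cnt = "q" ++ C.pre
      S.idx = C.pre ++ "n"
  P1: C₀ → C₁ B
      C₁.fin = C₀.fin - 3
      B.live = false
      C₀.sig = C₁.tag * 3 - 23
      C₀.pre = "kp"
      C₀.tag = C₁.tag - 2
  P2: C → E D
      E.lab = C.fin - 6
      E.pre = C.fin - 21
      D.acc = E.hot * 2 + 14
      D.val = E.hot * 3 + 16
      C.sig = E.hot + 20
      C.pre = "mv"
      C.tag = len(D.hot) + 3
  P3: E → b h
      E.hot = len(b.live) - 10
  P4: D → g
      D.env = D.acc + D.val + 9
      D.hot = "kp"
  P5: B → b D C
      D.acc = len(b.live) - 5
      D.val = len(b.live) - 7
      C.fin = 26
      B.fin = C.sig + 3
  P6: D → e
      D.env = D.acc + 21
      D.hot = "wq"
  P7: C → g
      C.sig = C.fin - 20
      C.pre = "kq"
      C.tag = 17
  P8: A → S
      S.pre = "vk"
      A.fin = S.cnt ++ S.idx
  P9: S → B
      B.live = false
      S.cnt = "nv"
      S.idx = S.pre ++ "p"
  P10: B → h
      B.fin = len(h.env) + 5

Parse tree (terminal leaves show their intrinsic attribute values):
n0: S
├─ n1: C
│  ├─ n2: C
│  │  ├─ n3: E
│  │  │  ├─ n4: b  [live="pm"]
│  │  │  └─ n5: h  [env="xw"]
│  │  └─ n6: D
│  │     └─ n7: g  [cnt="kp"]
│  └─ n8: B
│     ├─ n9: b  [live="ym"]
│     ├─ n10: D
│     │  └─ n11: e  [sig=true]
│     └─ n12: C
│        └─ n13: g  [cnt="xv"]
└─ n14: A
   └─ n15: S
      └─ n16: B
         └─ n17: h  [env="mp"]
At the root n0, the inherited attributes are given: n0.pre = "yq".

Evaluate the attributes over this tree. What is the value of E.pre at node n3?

-4

1. n0.pre = "yq"  [given at root]
2. n1.fin = 20  [len(S.pre) + 18]
3. n2.fin = 17  [C₀.fin - 3]
4. n3.lab = 11  [C.fin - 6]
5. n3.pre = -4  [C.fin - 21]
6. n4.live = "pm"  [terminal]
7. n5.env = "xw"  [terminal]
8. n3.hot = -8  [len(b.live) - 10]
9. n6.acc = -2  [E.hot * 2 + 14]
10. n6.val = -8  [E.hot * 3 + 16]
11. n7.cnt = "kp"  [terminal]
12. n6.env = -1  [D.acc + D.val + 9]
13. n6.hot = "kp"  ["kp"]
14. n2.sig = 12  [E.hot + 20]
15. n2.pre = "mv"  ["mv"]
16. n2.tag = 5  [len(D.hot) + 3]
17. n8.live = false  [false]
18. n9.live = "ym"  [terminal]
19. n10.acc = -3  [len(b.live) - 5]
20. n10.val = -5  [len(b.live) - 7]
21. n11.sig = true  [terminal]
22. n10.env = 18  [D.acc + 21]
23. n10.hot = "wq"  ["wq"]
24. n12.fin = 26  [26]
25. n13.cnt = "xv"  [terminal]
26. n12.sig = 6  [C.fin - 20]
27. n12.pre = "kq"  ["kq"]
28. n12.tag = 17  [17]
29. n8.fin = 9  [C.sig + 3]
30. n1.sig = -8  [C₁.tag * 3 - 23]
31. n1.pre = "kp"  ["kp"]
32. n1.tag = 3  [C₁.tag - 2]
33. n14.acc = 6  [C.sig + 14]
34. n15.pre = "vk"  ["vk"]
35. n16.live = false  [false]
36. n17.env = "mp"  [terminal]
37. n16.fin = 7  [len(h.env) + 5]
38. n15.cnt = "nv"  ["nv"]
39. n15.idx = "vkp"  [S.pre ++ "p"]
40. n14.fin = "nvvkp"  [S.cnt ++ S.idx]
41. n0.cnt = "qkp"  ["q" ++ C.pre]
42. n0.idx = "kpn"  [C.pre ++ "n"]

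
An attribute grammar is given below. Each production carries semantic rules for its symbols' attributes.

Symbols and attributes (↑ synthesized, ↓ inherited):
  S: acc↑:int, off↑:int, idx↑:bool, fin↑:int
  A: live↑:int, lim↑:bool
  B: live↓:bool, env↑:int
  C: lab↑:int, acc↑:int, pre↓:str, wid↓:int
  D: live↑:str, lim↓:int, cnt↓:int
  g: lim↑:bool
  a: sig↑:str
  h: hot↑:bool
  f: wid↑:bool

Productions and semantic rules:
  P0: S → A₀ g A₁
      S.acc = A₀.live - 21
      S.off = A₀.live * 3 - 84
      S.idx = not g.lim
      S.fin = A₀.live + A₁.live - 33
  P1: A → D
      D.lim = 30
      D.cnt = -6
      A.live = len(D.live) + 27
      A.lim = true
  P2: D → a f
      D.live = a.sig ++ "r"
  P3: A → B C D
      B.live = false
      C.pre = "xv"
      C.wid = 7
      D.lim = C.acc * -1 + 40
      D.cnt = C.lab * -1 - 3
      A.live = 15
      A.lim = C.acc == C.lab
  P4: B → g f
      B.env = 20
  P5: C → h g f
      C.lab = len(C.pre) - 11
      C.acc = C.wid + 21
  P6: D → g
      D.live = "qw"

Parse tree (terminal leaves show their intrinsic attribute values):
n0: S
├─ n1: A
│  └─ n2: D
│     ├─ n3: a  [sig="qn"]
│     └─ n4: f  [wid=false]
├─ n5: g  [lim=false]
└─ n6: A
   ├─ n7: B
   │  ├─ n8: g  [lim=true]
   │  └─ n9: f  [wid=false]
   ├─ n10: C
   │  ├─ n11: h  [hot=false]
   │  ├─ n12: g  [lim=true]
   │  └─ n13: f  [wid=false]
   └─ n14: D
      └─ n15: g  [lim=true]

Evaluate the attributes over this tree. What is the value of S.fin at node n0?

1. n2.lim = 30  [30]
2. n2.cnt = -6  [-6]
3. n3.sig = "qn"  [terminal]
4. n4.wid = false  [terminal]
5. n2.live = "qnr"  [a.sig ++ "r"]
6. n1.live = 30  [len(D.live) + 27]
7. n1.lim = true  [true]
8. n5.lim = false  [terminal]
9. n7.live = false  [false]
10. n8.lim = true  [terminal]
11. n9.wid = false  [terminal]
12. n7.env = 20  [20]
13. n10.pre = "xv"  ["xv"]
14. n10.wid = 7  [7]
15. n11.hot = false  [terminal]
16. n12.lim = true  [terminal]
17. n13.wid = false  [terminal]
18. n10.lab = -9  [len(C.pre) - 11]
19. n10.acc = 28  [C.wid + 21]
20. n14.lim = 12  [C.acc * -1 + 40]
21. n14.cnt = 6  [C.lab * -1 - 3]
22. n15.lim = true  [terminal]
23. n14.live = "qw"  ["qw"]
24. n6.live = 15  [15]
25. n6.lim = false  [C.acc == C.lab]
26. n0.acc = 9  [A₀.live - 21]
27. n0.off = 6  [A₀.live * 3 - 84]
28. n0.idx = true  [not g.lim]
29. n0.fin = 12  [A₀.live + A₁.live - 33]

12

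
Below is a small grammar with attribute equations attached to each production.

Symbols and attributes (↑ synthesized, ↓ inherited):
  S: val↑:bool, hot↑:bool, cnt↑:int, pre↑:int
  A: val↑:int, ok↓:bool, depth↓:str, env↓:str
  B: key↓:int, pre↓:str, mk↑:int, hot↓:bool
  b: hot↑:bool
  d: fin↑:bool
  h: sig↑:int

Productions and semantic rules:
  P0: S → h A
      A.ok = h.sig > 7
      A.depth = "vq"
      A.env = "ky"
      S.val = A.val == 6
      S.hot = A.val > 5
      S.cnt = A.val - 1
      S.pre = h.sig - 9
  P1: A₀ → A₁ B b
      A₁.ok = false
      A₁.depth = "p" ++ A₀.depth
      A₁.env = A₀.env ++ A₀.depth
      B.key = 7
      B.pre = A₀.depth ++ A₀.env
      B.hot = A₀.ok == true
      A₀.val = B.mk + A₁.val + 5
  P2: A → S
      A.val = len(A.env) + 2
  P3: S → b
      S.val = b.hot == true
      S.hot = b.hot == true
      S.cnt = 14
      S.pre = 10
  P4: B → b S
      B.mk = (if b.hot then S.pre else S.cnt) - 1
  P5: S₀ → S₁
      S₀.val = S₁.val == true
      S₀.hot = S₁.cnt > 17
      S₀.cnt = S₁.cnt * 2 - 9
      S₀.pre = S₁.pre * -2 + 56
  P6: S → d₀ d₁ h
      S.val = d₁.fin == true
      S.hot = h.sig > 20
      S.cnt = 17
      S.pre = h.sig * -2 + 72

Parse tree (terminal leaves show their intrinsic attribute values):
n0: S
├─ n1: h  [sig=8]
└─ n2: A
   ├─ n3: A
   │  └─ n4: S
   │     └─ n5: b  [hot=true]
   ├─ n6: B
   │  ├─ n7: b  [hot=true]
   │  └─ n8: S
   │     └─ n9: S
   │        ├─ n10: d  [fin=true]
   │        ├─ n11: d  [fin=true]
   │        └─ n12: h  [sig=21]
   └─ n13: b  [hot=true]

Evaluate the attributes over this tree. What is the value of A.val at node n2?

6

1. n1.sig = 8  [terminal]
2. n2.ok = true  [h.sig > 7]
3. n2.depth = "vq"  ["vq"]
4. n2.env = "ky"  ["ky"]
5. n3.ok = false  [false]
6. n3.depth = "pvq"  ["p" ++ A₀.depth]
7. n3.env = "kyvq"  [A₀.env ++ A₀.depth]
8. n5.hot = true  [terminal]
9. n4.val = true  [b.hot == true]
10. n4.hot = true  [b.hot == true]
11. n4.cnt = 14  [14]
12. n4.pre = 10  [10]
13. n3.val = 6  [len(A.env) + 2]
14. n6.key = 7  [7]
15. n6.pre = "vqky"  [A₀.depth ++ A₀.env]
16. n6.hot = true  [A₀.ok == true]
17. n7.hot = true  [terminal]
18. n10.fin = true  [terminal]
19. n11.fin = true  [terminal]
20. n12.sig = 21  [terminal]
21. n9.val = true  [d₁.fin == true]
22. n9.hot = true  [h.sig > 20]
23. n9.cnt = 17  [17]
24. n9.pre = 30  [h.sig * -2 + 72]
25. n8.val = true  [S₁.val == true]
26. n8.hot = false  [S₁.cnt > 17]
27. n8.cnt = 25  [S₁.cnt * 2 - 9]
28. n8.pre = -4  [S₁.pre * -2 + 56]
29. n6.mk = -5  [(if b.hot then S.pre else S.cnt) - 1]
30. n13.hot = true  [terminal]
31. n2.val = 6  [B.mk + A₁.val + 5]
32. n0.val = true  [A.val == 6]
33. n0.hot = true  [A.val > 5]
34. n0.cnt = 5  [A.val - 1]
35. n0.pre = -1  [h.sig - 9]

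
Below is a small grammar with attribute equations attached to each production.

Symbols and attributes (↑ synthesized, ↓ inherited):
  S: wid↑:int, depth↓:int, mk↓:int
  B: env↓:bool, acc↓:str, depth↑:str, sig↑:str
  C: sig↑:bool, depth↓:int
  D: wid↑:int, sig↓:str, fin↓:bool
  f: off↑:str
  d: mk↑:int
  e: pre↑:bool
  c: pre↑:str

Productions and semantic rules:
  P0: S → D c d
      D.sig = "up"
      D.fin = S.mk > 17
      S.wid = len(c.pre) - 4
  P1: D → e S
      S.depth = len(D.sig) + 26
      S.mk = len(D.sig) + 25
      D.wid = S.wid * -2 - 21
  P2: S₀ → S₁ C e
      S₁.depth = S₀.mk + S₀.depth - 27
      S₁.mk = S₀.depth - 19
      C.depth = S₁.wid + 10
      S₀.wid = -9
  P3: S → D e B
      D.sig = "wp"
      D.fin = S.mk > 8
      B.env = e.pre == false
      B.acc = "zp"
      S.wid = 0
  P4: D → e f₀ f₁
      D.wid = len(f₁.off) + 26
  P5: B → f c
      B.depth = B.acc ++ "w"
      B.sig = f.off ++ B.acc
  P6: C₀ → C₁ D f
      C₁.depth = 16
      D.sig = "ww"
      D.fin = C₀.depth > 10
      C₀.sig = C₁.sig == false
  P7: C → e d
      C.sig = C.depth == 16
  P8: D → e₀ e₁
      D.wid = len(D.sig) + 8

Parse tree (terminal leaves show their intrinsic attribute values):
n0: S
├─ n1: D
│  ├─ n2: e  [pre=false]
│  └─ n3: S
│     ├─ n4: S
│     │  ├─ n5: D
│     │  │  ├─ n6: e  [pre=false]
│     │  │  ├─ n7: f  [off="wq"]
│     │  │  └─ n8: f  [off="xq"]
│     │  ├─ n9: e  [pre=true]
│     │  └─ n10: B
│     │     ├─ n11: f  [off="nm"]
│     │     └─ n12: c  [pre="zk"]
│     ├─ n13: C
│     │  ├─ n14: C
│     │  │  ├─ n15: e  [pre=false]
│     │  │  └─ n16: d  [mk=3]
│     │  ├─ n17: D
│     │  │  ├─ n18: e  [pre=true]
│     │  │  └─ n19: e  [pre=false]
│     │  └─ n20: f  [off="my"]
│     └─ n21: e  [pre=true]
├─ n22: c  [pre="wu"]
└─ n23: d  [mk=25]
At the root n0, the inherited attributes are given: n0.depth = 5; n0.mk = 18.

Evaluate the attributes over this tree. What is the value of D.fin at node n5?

1. n0.depth = 5  [given at root]
2. n0.mk = 18  [given at root]
3. n1.sig = "up"  ["up"]
4. n1.fin = true  [S.mk > 17]
5. n2.pre = false  [terminal]
6. n3.depth = 28  [len(D.sig) + 26]
7. n3.mk = 27  [len(D.sig) + 25]
8. n4.depth = 28  [S₀.mk + S₀.depth - 27]
9. n4.mk = 9  [S₀.depth - 19]
10. n5.sig = "wp"  ["wp"]
11. n5.fin = true  [S.mk > 8]
12. n6.pre = false  [terminal]
13. n7.off = "wq"  [terminal]
14. n8.off = "xq"  [terminal]
15. n5.wid = 28  [len(f₁.off) + 26]
16. n9.pre = true  [terminal]
17. n10.env = false  [e.pre == false]
18. n10.acc = "zp"  ["zp"]
19. n11.off = "nm"  [terminal]
20. n12.pre = "zk"  [terminal]
21. n10.depth = "zpw"  [B.acc ++ "w"]
22. n10.sig = "nmzp"  [f.off ++ B.acc]
23. n4.wid = 0  [0]
24. n13.depth = 10  [S₁.wid + 10]
25. n14.depth = 16  [16]
26. n15.pre = false  [terminal]
27. n16.mk = 3  [terminal]
28. n14.sig = true  [C.depth == 16]
29. n17.sig = "ww"  ["ww"]
30. n17.fin = false  [C₀.depth > 10]
31. n18.pre = true  [terminal]
32. n19.pre = false  [terminal]
33. n17.wid = 10  [len(D.sig) + 8]
34. n20.off = "my"  [terminal]
35. n13.sig = false  [C₁.sig == false]
36. n21.pre = true  [terminal]
37. n3.wid = -9  [-9]
38. n1.wid = -3  [S.wid * -2 - 21]
39. n22.pre = "wu"  [terminal]
40. n23.mk = 25  [terminal]
41. n0.wid = -2  [len(c.pre) - 4]

true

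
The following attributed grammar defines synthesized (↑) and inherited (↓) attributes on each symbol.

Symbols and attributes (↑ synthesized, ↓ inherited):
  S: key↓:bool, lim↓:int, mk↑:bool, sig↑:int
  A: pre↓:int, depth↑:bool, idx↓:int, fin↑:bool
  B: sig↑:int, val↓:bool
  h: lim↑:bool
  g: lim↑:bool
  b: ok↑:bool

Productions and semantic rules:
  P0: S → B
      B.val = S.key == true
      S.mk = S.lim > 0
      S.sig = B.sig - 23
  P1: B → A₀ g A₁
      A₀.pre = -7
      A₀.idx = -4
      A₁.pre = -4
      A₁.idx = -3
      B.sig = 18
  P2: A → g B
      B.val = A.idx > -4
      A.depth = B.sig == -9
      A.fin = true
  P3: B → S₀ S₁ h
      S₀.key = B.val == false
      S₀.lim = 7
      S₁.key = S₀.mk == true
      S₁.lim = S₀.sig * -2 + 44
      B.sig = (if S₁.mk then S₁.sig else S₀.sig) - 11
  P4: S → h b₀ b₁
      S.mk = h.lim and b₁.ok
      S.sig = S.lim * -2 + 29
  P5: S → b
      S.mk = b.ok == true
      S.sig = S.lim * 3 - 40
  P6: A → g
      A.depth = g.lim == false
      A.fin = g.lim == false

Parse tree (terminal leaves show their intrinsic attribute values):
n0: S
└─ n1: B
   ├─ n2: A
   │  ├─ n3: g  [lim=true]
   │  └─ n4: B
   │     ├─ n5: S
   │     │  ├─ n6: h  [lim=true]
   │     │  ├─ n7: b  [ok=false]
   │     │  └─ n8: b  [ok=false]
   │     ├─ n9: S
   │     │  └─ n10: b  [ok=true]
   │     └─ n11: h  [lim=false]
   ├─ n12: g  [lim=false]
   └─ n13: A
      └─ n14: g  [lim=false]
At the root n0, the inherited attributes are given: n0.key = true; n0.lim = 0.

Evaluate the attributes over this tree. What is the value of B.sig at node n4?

-9

1. n0.key = true  [given at root]
2. n0.lim = 0  [given at root]
3. n1.val = true  [S.key == true]
4. n2.pre = -7  [-7]
5. n2.idx = -4  [-4]
6. n3.lim = true  [terminal]
7. n4.val = false  [A.idx > -4]
8. n5.key = true  [B.val == false]
9. n5.lim = 7  [7]
10. n6.lim = true  [terminal]
11. n7.ok = false  [terminal]
12. n8.ok = false  [terminal]
13. n5.mk = false  [h.lim and b₁.ok]
14. n5.sig = 15  [S.lim * -2 + 29]
15. n9.key = false  [S₀.mk == true]
16. n9.lim = 14  [S₀.sig * -2 + 44]
17. n10.ok = true  [terminal]
18. n9.mk = true  [b.ok == true]
19. n9.sig = 2  [S.lim * 3 - 40]
20. n11.lim = false  [terminal]
21. n4.sig = -9  [(if S₁.mk then S₁.sig else S₀.sig) - 11]
22. n2.depth = true  [B.sig == -9]
23. n2.fin = true  [true]
24. n12.lim = false  [terminal]
25. n13.pre = -4  [-4]
26. n13.idx = -3  [-3]
27. n14.lim = false  [terminal]
28. n13.depth = true  [g.lim == false]
29. n13.fin = true  [g.lim == false]
30. n1.sig = 18  [18]
31. n0.mk = false  [S.lim > 0]
32. n0.sig = -5  [B.sig - 23]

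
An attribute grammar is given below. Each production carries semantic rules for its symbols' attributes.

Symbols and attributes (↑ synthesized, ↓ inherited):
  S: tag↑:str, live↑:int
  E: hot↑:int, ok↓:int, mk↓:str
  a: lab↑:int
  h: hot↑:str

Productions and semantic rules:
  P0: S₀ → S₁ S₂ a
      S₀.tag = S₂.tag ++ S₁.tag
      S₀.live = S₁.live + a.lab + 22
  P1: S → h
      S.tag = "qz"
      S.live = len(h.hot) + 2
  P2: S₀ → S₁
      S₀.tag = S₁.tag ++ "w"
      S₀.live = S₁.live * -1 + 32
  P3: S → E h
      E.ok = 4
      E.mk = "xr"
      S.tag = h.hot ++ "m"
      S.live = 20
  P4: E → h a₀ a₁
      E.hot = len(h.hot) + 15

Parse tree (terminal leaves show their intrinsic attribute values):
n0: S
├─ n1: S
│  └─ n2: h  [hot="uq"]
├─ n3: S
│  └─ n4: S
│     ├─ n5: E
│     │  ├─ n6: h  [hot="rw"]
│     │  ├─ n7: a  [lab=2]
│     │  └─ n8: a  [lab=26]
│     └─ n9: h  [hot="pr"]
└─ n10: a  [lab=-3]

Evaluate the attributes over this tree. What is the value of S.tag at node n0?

1. n2.hot = "uq"  [terminal]
2. n1.tag = "qz"  ["qz"]
3. n1.live = 4  [len(h.hot) + 2]
4. n5.ok = 4  [4]
5. n5.mk = "xr"  ["xr"]
6. n6.hot = "rw"  [terminal]
7. n7.lab = 2  [terminal]
8. n8.lab = 26  [terminal]
9. n5.hot = 17  [len(h.hot) + 15]
10. n9.hot = "pr"  [terminal]
11. n4.tag = "prm"  [h.hot ++ "m"]
12. n4.live = 20  [20]
13. n3.tag = "prmw"  [S₁.tag ++ "w"]
14. n3.live = 12  [S₁.live * -1 + 32]
15. n10.lab = -3  [terminal]
16. n0.tag = "prmwqz"  [S₂.tag ++ S₁.tag]
17. n0.live = 23  [S₁.live + a.lab + 22]

"prmwqz"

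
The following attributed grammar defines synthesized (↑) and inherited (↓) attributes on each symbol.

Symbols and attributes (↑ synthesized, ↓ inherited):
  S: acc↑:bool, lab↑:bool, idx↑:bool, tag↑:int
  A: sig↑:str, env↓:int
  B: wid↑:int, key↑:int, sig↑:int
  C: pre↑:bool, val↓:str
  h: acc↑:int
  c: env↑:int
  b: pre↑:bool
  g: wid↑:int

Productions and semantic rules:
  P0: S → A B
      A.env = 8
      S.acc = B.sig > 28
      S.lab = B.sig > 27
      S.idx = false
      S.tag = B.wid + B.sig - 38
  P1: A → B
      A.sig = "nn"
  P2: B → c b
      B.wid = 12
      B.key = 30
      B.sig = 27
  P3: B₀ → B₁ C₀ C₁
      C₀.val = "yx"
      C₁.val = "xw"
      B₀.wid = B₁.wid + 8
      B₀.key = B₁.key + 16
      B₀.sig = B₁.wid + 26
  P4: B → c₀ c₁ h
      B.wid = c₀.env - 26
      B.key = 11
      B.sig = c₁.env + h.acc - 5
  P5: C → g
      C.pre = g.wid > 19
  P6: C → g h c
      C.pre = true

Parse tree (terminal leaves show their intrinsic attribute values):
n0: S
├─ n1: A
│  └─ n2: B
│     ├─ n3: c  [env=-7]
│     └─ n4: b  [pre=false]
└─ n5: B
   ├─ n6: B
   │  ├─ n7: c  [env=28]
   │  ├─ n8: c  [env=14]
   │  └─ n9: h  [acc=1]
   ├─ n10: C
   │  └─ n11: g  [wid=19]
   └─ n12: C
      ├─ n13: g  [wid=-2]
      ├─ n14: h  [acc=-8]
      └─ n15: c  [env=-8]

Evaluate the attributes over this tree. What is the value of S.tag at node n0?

0

1. n1.env = 8  [8]
2. n3.env = -7  [terminal]
3. n4.pre = false  [terminal]
4. n2.wid = 12  [12]
5. n2.key = 30  [30]
6. n2.sig = 27  [27]
7. n1.sig = "nn"  ["nn"]
8. n7.env = 28  [terminal]
9. n8.env = 14  [terminal]
10. n9.acc = 1  [terminal]
11. n6.wid = 2  [c₀.env - 26]
12. n6.key = 11  [11]
13. n6.sig = 10  [c₁.env + h.acc - 5]
14. n10.val = "yx"  ["yx"]
15. n11.wid = 19  [terminal]
16. n10.pre = false  [g.wid > 19]
17. n12.val = "xw"  ["xw"]
18. n13.wid = -2  [terminal]
19. n14.acc = -8  [terminal]
20. n15.env = -8  [terminal]
21. n12.pre = true  [true]
22. n5.wid = 10  [B₁.wid + 8]
23. n5.key = 27  [B₁.key + 16]
24. n5.sig = 28  [B₁.wid + 26]
25. n0.acc = false  [B.sig > 28]
26. n0.lab = true  [B.sig > 27]
27. n0.idx = false  [false]
28. n0.tag = 0  [B.wid + B.sig - 38]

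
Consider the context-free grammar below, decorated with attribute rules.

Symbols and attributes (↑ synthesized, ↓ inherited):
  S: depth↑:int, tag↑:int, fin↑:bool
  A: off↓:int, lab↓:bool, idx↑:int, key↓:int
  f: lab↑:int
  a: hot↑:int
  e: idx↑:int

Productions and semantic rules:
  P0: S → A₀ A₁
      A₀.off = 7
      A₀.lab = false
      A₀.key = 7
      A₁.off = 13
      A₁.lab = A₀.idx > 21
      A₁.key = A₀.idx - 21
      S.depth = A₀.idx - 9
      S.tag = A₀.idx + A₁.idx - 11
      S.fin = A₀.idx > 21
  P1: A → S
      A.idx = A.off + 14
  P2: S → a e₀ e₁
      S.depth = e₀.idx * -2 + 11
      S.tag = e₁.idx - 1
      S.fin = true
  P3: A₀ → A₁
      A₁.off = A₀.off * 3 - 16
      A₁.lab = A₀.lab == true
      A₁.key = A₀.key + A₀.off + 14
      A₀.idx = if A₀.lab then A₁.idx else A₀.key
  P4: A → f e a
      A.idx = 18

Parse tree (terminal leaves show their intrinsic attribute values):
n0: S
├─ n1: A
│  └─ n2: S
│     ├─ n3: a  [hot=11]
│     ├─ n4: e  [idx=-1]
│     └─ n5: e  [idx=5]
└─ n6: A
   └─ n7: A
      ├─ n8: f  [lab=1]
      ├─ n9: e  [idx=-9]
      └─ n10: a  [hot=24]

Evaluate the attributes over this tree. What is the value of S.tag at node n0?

1. n1.off = 7  [7]
2. n1.lab = false  [false]
3. n1.key = 7  [7]
4. n3.hot = 11  [terminal]
5. n4.idx = -1  [terminal]
6. n5.idx = 5  [terminal]
7. n2.depth = 13  [e₀.idx * -2 + 11]
8. n2.tag = 4  [e₁.idx - 1]
9. n2.fin = true  [true]
10. n1.idx = 21  [A.off + 14]
11. n6.off = 13  [13]
12. n6.lab = false  [A₀.idx > 21]
13. n6.key = 0  [A₀.idx - 21]
14. n7.off = 23  [A₀.off * 3 - 16]
15. n7.lab = false  [A₀.lab == true]
16. n7.key = 27  [A₀.key + A₀.off + 14]
17. n8.lab = 1  [terminal]
18. n9.idx = -9  [terminal]
19. n10.hot = 24  [terminal]
20. n7.idx = 18  [18]
21. n6.idx = 0  [if A₀.lab then A₁.idx else A₀.key]
22. n0.depth = 12  [A₀.idx - 9]
23. n0.tag = 10  [A₀.idx + A₁.idx - 11]
24. n0.fin = false  [A₀.idx > 21]

10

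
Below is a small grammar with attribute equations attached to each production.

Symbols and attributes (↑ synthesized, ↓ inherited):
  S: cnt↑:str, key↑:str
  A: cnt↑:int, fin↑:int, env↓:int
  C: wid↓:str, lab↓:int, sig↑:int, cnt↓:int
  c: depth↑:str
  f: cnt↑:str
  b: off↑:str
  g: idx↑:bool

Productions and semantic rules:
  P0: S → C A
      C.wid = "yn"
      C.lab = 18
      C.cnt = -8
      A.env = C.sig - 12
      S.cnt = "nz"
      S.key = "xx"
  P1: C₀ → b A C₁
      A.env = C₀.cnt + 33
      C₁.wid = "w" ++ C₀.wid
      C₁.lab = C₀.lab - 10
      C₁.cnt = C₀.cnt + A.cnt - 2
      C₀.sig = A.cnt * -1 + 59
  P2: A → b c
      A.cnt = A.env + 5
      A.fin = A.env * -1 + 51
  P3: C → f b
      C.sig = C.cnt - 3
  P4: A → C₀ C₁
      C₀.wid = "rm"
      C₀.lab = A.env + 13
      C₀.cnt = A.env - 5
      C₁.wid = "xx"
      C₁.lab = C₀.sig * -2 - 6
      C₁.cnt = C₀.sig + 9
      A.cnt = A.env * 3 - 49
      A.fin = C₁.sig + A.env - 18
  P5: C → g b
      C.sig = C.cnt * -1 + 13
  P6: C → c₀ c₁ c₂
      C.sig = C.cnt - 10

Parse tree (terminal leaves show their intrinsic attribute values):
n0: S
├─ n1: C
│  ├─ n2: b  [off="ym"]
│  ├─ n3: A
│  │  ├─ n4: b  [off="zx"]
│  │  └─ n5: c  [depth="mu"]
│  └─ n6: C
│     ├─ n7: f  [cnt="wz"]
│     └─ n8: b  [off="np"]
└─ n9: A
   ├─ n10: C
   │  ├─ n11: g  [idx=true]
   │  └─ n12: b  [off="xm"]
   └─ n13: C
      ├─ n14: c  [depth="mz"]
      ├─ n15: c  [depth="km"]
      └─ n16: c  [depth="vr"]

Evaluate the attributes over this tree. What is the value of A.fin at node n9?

-1

1. n1.wid = "yn"  ["yn"]
2. n1.lab = 18  [18]
3. n1.cnt = -8  [-8]
4. n2.off = "ym"  [terminal]
5. n3.env = 25  [C₀.cnt + 33]
6. n4.off = "zx"  [terminal]
7. n5.depth = "mu"  [terminal]
8. n3.cnt = 30  [A.env + 5]
9. n3.fin = 26  [A.env * -1 + 51]
10. n6.wid = "wyn"  ["w" ++ C₀.wid]
11. n6.lab = 8  [C₀.lab - 10]
12. n6.cnt = 20  [C₀.cnt + A.cnt - 2]
13. n7.cnt = "wz"  [terminal]
14. n8.off = "np"  [terminal]
15. n6.sig = 17  [C.cnt - 3]
16. n1.sig = 29  [A.cnt * -1 + 59]
17. n9.env = 17  [C.sig - 12]
18. n10.wid = "rm"  ["rm"]
19. n10.lab = 30  [A.env + 13]
20. n10.cnt = 12  [A.env - 5]
21. n11.idx = true  [terminal]
22. n12.off = "xm"  [terminal]
23. n10.sig = 1  [C.cnt * -1 + 13]
24. n13.wid = "xx"  ["xx"]
25. n13.lab = -8  [C₀.sig * -2 - 6]
26. n13.cnt = 10  [C₀.sig + 9]
27. n14.depth = "mz"  [terminal]
28. n15.depth = "km"  [terminal]
29. n16.depth = "vr"  [terminal]
30. n13.sig = 0  [C.cnt - 10]
31. n9.cnt = 2  [A.env * 3 - 49]
32. n9.fin = -1  [C₁.sig + A.env - 18]
33. n0.cnt = "nz"  ["nz"]
34. n0.key = "xx"  ["xx"]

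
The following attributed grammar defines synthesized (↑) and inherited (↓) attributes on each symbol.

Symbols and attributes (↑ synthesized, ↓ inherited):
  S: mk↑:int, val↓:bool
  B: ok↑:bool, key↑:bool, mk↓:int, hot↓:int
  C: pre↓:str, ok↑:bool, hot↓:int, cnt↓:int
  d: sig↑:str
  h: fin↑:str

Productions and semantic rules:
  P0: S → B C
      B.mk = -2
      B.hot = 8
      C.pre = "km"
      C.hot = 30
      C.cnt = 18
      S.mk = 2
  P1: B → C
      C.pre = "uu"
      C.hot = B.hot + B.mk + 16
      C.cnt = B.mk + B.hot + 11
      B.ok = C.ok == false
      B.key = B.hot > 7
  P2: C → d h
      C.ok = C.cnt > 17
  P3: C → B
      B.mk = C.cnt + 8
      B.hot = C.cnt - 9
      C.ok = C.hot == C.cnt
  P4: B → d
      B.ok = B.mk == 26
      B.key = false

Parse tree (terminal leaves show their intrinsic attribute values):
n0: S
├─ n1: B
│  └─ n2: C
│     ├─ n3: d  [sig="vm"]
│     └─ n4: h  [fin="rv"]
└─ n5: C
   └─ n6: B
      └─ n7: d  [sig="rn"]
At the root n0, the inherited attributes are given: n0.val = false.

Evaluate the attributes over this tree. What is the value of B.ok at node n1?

true

1. n0.val = false  [given at root]
2. n1.mk = -2  [-2]
3. n1.hot = 8  [8]
4. n2.pre = "uu"  ["uu"]
5. n2.hot = 22  [B.hot + B.mk + 16]
6. n2.cnt = 17  [B.mk + B.hot + 11]
7. n3.sig = "vm"  [terminal]
8. n4.fin = "rv"  [terminal]
9. n2.ok = false  [C.cnt > 17]
10. n1.ok = true  [C.ok == false]
11. n1.key = true  [B.hot > 7]
12. n5.pre = "km"  ["km"]
13. n5.hot = 30  [30]
14. n5.cnt = 18  [18]
15. n6.mk = 26  [C.cnt + 8]
16. n6.hot = 9  [C.cnt - 9]
17. n7.sig = "rn"  [terminal]
18. n6.ok = true  [B.mk == 26]
19. n6.key = false  [false]
20. n5.ok = false  [C.hot == C.cnt]
21. n0.mk = 2  [2]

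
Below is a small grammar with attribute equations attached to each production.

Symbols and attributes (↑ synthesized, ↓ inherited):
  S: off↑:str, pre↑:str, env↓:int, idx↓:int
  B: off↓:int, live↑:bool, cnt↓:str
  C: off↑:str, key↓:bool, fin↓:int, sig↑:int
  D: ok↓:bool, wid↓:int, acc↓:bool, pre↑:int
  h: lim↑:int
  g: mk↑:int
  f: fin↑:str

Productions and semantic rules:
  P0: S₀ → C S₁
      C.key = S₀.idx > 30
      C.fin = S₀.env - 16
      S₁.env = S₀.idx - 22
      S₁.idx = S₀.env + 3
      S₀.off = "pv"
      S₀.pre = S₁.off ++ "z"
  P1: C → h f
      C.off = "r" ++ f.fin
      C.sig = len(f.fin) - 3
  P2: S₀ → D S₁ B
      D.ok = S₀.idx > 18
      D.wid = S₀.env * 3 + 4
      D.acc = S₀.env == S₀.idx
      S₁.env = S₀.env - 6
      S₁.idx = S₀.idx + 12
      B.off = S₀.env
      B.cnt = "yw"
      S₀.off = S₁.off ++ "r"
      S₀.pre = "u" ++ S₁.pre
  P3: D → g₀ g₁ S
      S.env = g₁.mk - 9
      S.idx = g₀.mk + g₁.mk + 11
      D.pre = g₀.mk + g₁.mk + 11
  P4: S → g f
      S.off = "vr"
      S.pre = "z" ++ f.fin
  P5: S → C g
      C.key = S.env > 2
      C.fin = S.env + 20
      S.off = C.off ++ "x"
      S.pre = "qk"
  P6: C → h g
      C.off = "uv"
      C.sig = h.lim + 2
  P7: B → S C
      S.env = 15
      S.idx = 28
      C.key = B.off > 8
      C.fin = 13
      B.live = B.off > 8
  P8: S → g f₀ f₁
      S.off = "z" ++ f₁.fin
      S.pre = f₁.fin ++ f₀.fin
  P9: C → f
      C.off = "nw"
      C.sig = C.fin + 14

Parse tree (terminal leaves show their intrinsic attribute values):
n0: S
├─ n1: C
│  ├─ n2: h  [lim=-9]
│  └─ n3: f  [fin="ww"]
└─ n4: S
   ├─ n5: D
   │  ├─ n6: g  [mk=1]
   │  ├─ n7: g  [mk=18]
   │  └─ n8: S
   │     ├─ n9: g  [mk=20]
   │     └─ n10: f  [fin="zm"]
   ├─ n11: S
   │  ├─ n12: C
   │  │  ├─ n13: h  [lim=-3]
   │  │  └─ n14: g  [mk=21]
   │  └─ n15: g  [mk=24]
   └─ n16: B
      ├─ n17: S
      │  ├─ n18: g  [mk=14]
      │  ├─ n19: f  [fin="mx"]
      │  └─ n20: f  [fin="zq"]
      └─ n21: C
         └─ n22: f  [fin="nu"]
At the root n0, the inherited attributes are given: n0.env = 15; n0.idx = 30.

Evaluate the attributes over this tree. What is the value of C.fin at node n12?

22

1. n0.env = 15  [given at root]
2. n0.idx = 30  [given at root]
3. n1.key = false  [S₀.idx > 30]
4. n1.fin = -1  [S₀.env - 16]
5. n2.lim = -9  [terminal]
6. n3.fin = "ww"  [terminal]
7. n1.off = "rww"  ["r" ++ f.fin]
8. n1.sig = -1  [len(f.fin) - 3]
9. n4.env = 8  [S₀.idx - 22]
10. n4.idx = 18  [S₀.env + 3]
11. n5.ok = false  [S₀.idx > 18]
12. n5.wid = 28  [S₀.env * 3 + 4]
13. n5.acc = false  [S₀.env == S₀.idx]
14. n6.mk = 1  [terminal]
15. n7.mk = 18  [terminal]
16. n8.env = 9  [g₁.mk - 9]
17. n8.idx = 30  [g₀.mk + g₁.mk + 11]
18. n9.mk = 20  [terminal]
19. n10.fin = "zm"  [terminal]
20. n8.off = "vr"  ["vr"]
21. n8.pre = "zzm"  ["z" ++ f.fin]
22. n5.pre = 30  [g₀.mk + g₁.mk + 11]
23. n11.env = 2  [S₀.env - 6]
24. n11.idx = 30  [S₀.idx + 12]
25. n12.key = false  [S.env > 2]
26. n12.fin = 22  [S.env + 20]
27. n13.lim = -3  [terminal]
28. n14.mk = 21  [terminal]
29. n12.off = "uv"  ["uv"]
30. n12.sig = -1  [h.lim + 2]
31. n15.mk = 24  [terminal]
32. n11.off = "uvx"  [C.off ++ "x"]
33. n11.pre = "qk"  ["qk"]
34. n16.off = 8  [S₀.env]
35. n16.cnt = "yw"  ["yw"]
36. n17.env = 15  [15]
37. n17.idx = 28  [28]
38. n18.mk = 14  [terminal]
39. n19.fin = "mx"  [terminal]
40. n20.fin = "zq"  [terminal]
41. n17.off = "zzq"  ["z" ++ f₁.fin]
42. n17.pre = "zqmx"  [f₁.fin ++ f₀.fin]
43. n21.key = false  [B.off > 8]
44. n21.fin = 13  [13]
45. n22.fin = "nu"  [terminal]
46. n21.off = "nw"  ["nw"]
47. n21.sig = 27  [C.fin + 14]
48. n16.live = false  [B.off > 8]
49. n4.off = "uvxr"  [S₁.off ++ "r"]
50. n4.pre = "uqk"  ["u" ++ S₁.pre]
51. n0.off = "pv"  ["pv"]
52. n0.pre = "uvxrz"  [S₁.off ++ "z"]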